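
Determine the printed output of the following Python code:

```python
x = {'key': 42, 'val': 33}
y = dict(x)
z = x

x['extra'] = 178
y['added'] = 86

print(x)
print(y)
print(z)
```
{'key': 42, 'val': 33, 'extra': 178}
{'key': 42, 'val': 33, 'added': 86}
{'key': 42, 'val': 33, 'extra': 178}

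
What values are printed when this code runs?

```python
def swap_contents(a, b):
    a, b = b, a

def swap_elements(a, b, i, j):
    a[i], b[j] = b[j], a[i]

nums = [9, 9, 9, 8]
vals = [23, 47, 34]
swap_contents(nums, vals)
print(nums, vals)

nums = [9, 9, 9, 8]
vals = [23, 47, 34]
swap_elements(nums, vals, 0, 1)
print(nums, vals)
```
[9, 9, 9, 8] [23, 47, 34]
[47, 9, 9, 8] [23, 9, 34]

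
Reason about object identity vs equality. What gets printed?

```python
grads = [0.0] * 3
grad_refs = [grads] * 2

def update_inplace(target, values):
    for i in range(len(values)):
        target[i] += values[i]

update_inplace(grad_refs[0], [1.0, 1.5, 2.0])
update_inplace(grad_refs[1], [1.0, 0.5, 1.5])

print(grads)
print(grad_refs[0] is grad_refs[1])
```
[2.0, 2.0, 3.5]
True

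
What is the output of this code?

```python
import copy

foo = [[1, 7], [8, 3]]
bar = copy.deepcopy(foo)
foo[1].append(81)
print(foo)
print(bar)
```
[[1, 7], [8, 3, 81]]
[[1, 7], [8, 3]]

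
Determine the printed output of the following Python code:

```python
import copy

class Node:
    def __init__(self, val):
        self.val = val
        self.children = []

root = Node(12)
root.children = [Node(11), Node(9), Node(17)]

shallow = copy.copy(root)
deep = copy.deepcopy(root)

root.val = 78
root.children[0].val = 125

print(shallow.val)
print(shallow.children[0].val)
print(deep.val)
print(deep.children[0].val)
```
12
125
12
11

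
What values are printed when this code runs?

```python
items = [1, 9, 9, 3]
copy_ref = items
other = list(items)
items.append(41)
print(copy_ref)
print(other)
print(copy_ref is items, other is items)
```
[1, 9, 9, 3, 41]
[1, 9, 9, 3]
True False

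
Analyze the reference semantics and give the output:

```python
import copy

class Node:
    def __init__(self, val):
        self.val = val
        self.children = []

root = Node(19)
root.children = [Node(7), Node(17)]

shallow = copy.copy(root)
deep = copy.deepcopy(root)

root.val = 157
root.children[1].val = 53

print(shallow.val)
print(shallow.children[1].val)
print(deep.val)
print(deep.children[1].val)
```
19
53
19
17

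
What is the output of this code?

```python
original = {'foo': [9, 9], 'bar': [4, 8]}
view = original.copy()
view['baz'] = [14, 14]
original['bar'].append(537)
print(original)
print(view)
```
{'foo': [9, 9], 'bar': [4, 8, 537]}
{'foo': [9, 9], 'bar': [4, 8, 537], 'baz': [14, 14]}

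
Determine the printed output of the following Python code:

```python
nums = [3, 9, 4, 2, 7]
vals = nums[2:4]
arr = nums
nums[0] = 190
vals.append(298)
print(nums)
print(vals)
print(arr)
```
[190, 9, 4, 2, 7]
[4, 2, 298]
[190, 9, 4, 2, 7]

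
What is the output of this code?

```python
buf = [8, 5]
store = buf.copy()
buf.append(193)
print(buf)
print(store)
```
[8, 5, 193]
[8, 5]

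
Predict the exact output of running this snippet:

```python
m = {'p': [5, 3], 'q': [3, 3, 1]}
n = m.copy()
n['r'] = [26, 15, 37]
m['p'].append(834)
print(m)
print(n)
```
{'p': [5, 3, 834], 'q': [3, 3, 1]}
{'p': [5, 3, 834], 'q': [3, 3, 1], 'r': [26, 15, 37]}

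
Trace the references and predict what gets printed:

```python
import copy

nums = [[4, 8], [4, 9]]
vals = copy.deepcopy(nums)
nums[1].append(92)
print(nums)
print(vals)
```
[[4, 8], [4, 9, 92]]
[[4, 8], [4, 9]]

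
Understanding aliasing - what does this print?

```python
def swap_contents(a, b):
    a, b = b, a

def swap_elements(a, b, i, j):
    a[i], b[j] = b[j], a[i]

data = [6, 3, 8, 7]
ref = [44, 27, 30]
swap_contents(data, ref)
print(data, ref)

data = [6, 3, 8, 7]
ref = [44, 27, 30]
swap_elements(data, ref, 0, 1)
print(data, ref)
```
[6, 3, 8, 7] [44, 27, 30]
[27, 3, 8, 7] [44, 6, 30]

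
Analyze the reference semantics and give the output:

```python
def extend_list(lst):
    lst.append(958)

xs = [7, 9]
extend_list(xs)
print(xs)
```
[7, 9, 958]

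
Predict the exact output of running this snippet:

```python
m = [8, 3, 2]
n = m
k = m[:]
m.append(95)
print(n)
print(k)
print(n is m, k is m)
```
[8, 3, 2, 95]
[8, 3, 2]
True False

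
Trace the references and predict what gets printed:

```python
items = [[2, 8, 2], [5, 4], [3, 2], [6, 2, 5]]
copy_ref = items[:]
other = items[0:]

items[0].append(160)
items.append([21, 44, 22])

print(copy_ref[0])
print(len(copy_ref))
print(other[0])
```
[2, 8, 2, 160]
4
[2, 8, 2, 160]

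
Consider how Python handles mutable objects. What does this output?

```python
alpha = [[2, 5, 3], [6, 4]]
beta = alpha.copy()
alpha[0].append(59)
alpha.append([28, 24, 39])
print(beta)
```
[[2, 5, 3, 59], [6, 4]]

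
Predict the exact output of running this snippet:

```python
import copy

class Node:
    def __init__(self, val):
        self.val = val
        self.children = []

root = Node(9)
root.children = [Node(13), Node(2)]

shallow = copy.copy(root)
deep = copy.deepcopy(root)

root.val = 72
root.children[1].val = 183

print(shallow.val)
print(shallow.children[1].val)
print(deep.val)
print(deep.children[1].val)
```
9
183
9
2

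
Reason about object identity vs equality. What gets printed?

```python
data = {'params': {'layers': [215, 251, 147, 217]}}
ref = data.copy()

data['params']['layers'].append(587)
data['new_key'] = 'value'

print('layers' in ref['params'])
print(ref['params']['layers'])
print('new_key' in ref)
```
True
[215, 251, 147, 217, 587]
False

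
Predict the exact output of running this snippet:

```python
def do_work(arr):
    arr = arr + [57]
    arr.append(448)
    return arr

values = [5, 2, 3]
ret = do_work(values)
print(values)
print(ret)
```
[5, 2, 3]
[5, 2, 3, 57, 448]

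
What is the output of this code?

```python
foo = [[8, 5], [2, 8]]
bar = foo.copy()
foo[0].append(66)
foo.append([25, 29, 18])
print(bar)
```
[[8, 5, 66], [2, 8]]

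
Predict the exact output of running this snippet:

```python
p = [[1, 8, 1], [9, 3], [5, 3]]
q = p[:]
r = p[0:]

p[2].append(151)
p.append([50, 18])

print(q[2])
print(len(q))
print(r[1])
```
[5, 3, 151]
3
[9, 3]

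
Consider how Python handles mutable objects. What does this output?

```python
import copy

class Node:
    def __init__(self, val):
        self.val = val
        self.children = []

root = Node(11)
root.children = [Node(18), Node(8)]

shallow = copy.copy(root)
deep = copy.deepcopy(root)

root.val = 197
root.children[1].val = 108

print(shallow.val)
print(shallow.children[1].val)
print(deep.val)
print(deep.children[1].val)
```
11
108
11
8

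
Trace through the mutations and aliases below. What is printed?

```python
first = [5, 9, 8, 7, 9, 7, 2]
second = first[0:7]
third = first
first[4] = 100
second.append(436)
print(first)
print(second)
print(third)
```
[5, 9, 8, 7, 100, 7, 2]
[5, 9, 8, 7, 9, 7, 2, 436]
[5, 9, 8, 7, 100, 7, 2]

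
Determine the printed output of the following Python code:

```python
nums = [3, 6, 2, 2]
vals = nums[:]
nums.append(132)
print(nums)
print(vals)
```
[3, 6, 2, 2, 132]
[3, 6, 2, 2]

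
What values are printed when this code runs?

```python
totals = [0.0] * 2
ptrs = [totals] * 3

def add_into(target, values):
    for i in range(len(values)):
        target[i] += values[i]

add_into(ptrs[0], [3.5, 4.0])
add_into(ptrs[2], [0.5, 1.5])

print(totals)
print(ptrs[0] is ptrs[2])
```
[4.0, 5.5]
True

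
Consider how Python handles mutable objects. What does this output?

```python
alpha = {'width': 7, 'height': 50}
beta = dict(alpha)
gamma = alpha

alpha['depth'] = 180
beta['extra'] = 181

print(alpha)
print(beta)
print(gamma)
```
{'width': 7, 'height': 50, 'depth': 180}
{'width': 7, 'height': 50, 'extra': 181}
{'width': 7, 'height': 50, 'depth': 180}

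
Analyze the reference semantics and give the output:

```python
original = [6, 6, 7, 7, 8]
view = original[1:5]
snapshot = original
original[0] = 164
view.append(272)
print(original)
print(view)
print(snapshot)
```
[164, 6, 7, 7, 8]
[6, 7, 7, 8, 272]
[164, 6, 7, 7, 8]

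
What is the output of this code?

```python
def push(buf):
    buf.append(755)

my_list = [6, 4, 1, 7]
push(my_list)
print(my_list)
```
[6, 4, 1, 7, 755]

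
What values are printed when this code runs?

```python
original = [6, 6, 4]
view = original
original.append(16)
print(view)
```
[6, 6, 4, 16]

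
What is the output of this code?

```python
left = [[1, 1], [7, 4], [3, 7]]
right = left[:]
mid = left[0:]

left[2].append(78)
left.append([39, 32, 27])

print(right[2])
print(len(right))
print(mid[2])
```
[3, 7, 78]
3
[3, 7, 78]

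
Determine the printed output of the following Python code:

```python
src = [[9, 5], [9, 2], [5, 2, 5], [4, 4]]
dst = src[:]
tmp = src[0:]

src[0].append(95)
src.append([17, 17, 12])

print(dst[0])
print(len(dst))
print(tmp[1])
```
[9, 5, 95]
4
[9, 2]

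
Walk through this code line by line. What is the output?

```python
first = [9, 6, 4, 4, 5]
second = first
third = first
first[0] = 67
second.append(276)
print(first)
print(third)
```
[67, 6, 4, 4, 5, 276]
[67, 6, 4, 4, 5, 276]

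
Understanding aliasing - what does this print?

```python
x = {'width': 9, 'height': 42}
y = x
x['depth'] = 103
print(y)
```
{'width': 9, 'height': 42, 'depth': 103}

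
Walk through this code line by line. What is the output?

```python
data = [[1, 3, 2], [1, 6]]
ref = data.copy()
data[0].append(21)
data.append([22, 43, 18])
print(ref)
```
[[1, 3, 2, 21], [1, 6]]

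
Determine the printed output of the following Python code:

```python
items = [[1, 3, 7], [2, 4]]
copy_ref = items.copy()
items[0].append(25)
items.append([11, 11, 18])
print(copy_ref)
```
[[1, 3, 7, 25], [2, 4]]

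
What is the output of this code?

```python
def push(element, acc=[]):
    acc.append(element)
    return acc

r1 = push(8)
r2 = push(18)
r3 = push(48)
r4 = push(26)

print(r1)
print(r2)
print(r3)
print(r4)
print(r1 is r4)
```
[8, 18, 48, 26]
[8, 18, 48, 26]
[8, 18, 48, 26]
[8, 18, 48, 26]
True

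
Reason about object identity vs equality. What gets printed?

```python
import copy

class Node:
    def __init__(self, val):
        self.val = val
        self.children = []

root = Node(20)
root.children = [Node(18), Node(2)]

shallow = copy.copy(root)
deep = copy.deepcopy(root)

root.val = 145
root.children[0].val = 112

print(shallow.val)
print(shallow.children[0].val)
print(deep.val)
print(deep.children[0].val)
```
20
112
20
18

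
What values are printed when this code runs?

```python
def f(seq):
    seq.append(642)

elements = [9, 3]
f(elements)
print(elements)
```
[9, 3, 642]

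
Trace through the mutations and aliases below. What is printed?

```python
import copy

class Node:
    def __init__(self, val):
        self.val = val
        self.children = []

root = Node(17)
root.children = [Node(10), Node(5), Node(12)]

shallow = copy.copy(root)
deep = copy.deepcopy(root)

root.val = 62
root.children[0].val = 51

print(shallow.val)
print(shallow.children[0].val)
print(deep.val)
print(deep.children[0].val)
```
17
51
17
10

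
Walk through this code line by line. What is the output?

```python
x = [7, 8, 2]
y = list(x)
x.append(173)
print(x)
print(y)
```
[7, 8, 2, 173]
[7, 8, 2]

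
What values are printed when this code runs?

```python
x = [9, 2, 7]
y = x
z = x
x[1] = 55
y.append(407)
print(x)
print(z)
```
[9, 55, 7, 407]
[9, 55, 7, 407]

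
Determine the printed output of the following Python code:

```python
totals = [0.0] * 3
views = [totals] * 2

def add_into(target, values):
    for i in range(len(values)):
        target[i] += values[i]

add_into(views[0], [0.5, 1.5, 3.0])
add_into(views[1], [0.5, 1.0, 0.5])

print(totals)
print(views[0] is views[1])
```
[1.0, 2.5, 3.5]
True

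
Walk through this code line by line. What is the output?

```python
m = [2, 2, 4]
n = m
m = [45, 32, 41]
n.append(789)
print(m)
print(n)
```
[45, 32, 41]
[2, 2, 4, 789]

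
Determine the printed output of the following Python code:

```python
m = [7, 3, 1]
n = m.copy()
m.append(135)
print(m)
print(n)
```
[7, 3, 1, 135]
[7, 3, 1]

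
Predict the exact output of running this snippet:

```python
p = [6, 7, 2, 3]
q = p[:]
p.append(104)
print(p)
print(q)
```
[6, 7, 2, 3, 104]
[6, 7, 2, 3]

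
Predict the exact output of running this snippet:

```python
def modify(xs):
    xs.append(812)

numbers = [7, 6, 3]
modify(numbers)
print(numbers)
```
[7, 6, 3, 812]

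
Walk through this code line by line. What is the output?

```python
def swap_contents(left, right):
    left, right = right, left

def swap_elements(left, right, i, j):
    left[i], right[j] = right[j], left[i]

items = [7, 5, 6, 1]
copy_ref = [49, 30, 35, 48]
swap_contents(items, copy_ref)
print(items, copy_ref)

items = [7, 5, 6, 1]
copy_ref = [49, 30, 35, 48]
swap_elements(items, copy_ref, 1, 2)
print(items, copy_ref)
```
[7, 5, 6, 1] [49, 30, 35, 48]
[7, 35, 6, 1] [49, 30, 5, 48]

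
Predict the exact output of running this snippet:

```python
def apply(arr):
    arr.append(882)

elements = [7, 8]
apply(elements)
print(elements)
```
[7, 8, 882]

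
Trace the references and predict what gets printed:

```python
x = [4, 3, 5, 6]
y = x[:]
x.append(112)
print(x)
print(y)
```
[4, 3, 5, 6, 112]
[4, 3, 5, 6]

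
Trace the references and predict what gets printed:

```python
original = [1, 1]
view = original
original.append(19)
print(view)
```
[1, 1, 19]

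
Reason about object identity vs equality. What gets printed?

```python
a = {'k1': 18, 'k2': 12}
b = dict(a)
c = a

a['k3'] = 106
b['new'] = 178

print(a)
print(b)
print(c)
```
{'k1': 18, 'k2': 12, 'k3': 106}
{'k1': 18, 'k2': 12, 'new': 178}
{'k1': 18, 'k2': 12, 'k3': 106}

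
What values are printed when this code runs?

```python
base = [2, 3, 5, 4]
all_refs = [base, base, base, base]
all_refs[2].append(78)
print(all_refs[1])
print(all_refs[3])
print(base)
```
[2, 3, 5, 4, 78]
[2, 3, 5, 4, 78]
[2, 3, 5, 4, 78]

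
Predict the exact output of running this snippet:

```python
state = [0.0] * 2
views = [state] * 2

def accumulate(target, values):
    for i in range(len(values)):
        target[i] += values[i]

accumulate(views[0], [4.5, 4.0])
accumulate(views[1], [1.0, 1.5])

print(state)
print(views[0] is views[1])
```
[5.5, 5.5]
True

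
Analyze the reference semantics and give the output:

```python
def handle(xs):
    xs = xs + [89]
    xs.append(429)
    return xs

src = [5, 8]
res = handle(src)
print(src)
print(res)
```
[5, 8]
[5, 8, 89, 429]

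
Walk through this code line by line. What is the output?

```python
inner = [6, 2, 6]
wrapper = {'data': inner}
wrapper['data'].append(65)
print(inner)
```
[6, 2, 6, 65]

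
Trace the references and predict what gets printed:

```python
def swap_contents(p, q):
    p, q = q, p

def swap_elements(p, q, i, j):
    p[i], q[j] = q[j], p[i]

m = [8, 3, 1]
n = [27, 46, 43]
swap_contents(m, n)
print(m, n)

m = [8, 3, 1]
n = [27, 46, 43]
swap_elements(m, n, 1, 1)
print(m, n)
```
[8, 3, 1] [27, 46, 43]
[8, 46, 1] [27, 3, 43]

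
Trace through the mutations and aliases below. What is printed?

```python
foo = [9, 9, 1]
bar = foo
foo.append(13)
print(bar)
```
[9, 9, 1, 13]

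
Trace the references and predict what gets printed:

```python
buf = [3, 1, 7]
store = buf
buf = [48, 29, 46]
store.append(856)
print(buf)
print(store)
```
[48, 29, 46]
[3, 1, 7, 856]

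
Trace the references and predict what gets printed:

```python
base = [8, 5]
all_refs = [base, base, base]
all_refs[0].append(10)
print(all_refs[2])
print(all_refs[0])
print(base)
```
[8, 5, 10]
[8, 5, 10]
[8, 5, 10]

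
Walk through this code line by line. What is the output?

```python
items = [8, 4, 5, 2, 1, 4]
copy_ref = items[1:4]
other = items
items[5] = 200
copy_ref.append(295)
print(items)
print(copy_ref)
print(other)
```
[8, 4, 5, 2, 1, 200]
[4, 5, 2, 295]
[8, 4, 5, 2, 1, 200]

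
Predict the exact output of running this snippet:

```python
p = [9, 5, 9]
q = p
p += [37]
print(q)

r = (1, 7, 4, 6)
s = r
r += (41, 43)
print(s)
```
[9, 5, 9, 37]
(1, 7, 4, 6)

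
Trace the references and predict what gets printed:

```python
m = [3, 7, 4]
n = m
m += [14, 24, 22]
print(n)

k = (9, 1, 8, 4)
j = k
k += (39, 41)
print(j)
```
[3, 7, 4, 14, 24, 22]
(9, 1, 8, 4)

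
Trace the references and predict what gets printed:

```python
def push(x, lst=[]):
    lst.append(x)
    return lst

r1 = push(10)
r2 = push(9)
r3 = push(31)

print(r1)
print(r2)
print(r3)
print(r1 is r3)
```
[10, 9, 31]
[10, 9, 31]
[10, 9, 31]
True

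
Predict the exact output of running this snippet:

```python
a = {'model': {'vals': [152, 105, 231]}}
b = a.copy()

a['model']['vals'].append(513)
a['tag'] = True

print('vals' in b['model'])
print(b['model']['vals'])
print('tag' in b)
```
True
[152, 105, 231, 513]
False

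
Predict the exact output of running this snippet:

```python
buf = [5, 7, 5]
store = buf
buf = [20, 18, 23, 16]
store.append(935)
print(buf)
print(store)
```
[20, 18, 23, 16]
[5, 7, 5, 935]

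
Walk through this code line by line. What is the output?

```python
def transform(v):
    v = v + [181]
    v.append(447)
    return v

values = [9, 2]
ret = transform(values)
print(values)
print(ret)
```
[9, 2]
[9, 2, 181, 447]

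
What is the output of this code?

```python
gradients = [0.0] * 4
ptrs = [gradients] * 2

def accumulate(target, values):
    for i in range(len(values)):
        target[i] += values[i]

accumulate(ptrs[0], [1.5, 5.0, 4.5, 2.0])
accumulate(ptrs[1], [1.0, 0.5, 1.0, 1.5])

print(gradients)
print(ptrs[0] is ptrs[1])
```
[2.5, 5.5, 5.5, 3.5]
True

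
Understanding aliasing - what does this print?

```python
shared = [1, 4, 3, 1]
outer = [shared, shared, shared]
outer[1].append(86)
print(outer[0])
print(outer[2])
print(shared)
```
[1, 4, 3, 1, 86]
[1, 4, 3, 1, 86]
[1, 4, 3, 1, 86]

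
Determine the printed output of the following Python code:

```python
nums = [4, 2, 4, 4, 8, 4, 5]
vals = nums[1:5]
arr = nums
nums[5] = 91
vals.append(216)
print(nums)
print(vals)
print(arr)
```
[4, 2, 4, 4, 8, 91, 5]
[2, 4, 4, 8, 216]
[4, 2, 4, 4, 8, 91, 5]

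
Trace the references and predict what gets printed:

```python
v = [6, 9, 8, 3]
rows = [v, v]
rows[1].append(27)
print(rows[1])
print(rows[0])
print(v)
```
[6, 9, 8, 3, 27]
[6, 9, 8, 3, 27]
[6, 9, 8, 3, 27]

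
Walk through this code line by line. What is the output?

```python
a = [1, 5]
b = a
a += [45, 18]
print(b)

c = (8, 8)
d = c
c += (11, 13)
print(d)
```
[1, 5, 45, 18]
(8, 8)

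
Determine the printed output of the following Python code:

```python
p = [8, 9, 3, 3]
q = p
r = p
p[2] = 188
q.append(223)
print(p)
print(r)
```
[8, 9, 188, 3, 223]
[8, 9, 188, 3, 223]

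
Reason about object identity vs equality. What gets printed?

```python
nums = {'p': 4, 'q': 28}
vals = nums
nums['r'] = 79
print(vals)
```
{'p': 4, 'q': 28, 'r': 79}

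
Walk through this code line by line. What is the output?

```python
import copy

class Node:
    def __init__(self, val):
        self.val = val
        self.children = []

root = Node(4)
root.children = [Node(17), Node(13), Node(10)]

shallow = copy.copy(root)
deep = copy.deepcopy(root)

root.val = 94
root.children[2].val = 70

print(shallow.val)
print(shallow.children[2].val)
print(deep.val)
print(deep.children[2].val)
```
4
70
4
10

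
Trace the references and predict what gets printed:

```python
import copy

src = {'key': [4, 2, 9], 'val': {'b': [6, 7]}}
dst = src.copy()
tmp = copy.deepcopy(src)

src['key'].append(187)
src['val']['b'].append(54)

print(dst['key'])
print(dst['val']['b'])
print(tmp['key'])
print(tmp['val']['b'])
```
[4, 2, 9, 187]
[6, 7, 54]
[4, 2, 9]
[6, 7]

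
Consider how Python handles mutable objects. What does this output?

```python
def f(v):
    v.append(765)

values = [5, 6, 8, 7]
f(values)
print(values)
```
[5, 6, 8, 7, 765]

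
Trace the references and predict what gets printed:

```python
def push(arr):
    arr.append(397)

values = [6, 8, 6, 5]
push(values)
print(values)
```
[6, 8, 6, 5, 397]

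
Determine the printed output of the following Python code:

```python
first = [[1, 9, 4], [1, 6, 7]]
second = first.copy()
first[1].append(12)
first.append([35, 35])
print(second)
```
[[1, 9, 4], [1, 6, 7, 12]]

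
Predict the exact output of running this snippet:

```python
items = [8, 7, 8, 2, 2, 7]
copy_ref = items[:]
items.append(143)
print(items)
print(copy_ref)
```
[8, 7, 8, 2, 2, 7, 143]
[8, 7, 8, 2, 2, 7]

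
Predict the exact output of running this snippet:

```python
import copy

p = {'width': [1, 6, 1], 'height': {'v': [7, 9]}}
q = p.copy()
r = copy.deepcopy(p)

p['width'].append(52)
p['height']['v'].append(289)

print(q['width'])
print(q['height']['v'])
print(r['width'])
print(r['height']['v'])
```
[1, 6, 1, 52]
[7, 9, 289]
[1, 6, 1]
[7, 9]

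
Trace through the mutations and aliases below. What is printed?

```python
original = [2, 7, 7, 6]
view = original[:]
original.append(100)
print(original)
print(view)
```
[2, 7, 7, 6, 100]
[2, 7, 7, 6]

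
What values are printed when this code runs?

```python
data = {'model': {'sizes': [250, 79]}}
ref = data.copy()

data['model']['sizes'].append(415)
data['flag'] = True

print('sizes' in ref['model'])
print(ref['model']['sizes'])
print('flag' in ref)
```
True
[250, 79, 415]
False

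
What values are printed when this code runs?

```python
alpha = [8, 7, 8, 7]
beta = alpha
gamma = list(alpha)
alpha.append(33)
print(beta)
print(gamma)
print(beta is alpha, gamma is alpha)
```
[8, 7, 8, 7, 33]
[8, 7, 8, 7]
True False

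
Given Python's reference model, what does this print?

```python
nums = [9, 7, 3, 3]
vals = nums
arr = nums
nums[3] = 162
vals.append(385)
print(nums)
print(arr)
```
[9, 7, 3, 162, 385]
[9, 7, 3, 162, 385]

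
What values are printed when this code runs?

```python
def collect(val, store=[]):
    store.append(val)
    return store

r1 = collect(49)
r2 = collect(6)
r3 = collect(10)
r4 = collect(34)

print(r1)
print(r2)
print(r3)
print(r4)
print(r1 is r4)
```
[49, 6, 10, 34]
[49, 6, 10, 34]
[49, 6, 10, 34]
[49, 6, 10, 34]
True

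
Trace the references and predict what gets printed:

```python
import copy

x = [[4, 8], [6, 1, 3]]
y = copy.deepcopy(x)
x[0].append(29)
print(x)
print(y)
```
[[4, 8, 29], [6, 1, 3]]
[[4, 8], [6, 1, 3]]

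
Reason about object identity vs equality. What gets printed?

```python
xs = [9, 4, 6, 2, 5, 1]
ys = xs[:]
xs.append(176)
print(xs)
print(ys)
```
[9, 4, 6, 2, 5, 1, 176]
[9, 4, 6, 2, 5, 1]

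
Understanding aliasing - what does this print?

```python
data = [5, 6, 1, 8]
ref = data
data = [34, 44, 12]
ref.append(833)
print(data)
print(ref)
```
[34, 44, 12]
[5, 6, 1, 8, 833]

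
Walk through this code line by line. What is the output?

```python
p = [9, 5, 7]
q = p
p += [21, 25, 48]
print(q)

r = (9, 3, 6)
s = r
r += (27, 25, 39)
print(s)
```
[9, 5, 7, 21, 25, 48]
(9, 3, 6)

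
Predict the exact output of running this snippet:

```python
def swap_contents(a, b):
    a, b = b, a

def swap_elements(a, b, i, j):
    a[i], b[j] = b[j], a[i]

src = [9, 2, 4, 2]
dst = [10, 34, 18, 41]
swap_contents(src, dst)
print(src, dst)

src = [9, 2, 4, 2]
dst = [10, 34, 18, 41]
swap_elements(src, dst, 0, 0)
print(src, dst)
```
[9, 2, 4, 2] [10, 34, 18, 41]
[10, 2, 4, 2] [9, 34, 18, 41]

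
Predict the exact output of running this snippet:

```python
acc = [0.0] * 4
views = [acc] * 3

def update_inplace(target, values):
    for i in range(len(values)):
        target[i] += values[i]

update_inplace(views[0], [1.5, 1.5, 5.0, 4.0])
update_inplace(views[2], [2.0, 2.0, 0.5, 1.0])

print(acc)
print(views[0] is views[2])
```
[3.5, 3.5, 5.5, 5.0]
True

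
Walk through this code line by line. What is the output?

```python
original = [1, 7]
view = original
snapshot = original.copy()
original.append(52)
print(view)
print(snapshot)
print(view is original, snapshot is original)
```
[1, 7, 52]
[1, 7]
True False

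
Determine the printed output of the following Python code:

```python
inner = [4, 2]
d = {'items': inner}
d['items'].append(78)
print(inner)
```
[4, 2, 78]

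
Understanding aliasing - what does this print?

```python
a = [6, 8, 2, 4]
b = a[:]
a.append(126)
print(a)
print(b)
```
[6, 8, 2, 4, 126]
[6, 8, 2, 4]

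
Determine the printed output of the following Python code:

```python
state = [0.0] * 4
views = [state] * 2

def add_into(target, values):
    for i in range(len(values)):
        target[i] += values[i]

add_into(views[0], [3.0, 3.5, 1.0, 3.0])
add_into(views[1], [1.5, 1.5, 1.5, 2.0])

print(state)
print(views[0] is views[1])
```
[4.5, 5.0, 2.5, 5.0]
True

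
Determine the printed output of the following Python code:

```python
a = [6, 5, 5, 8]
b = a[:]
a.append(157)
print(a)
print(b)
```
[6, 5, 5, 8, 157]
[6, 5, 5, 8]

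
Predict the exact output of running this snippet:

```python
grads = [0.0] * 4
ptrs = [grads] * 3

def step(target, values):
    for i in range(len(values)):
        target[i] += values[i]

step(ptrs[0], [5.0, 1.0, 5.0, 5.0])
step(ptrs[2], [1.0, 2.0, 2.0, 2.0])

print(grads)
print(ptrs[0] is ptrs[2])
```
[6.0, 3.0, 7.0, 7.0]
True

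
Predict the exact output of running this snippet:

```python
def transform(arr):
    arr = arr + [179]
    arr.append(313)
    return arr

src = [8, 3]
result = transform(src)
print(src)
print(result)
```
[8, 3]
[8, 3, 179, 313]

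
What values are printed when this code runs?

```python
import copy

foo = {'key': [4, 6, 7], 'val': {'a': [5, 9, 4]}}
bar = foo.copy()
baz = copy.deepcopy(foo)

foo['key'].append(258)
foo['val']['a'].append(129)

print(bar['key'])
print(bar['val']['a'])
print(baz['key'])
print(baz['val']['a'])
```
[4, 6, 7, 258]
[5, 9, 4, 129]
[4, 6, 7]
[5, 9, 4]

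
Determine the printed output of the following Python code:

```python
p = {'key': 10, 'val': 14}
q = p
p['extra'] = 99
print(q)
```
{'key': 10, 'val': 14, 'extra': 99}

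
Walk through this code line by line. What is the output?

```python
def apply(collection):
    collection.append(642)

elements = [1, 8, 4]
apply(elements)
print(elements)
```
[1, 8, 4, 642]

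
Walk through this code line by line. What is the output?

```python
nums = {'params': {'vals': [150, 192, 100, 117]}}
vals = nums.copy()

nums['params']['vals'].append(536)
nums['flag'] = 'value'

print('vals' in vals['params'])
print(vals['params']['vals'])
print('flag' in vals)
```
True
[150, 192, 100, 117, 536]
False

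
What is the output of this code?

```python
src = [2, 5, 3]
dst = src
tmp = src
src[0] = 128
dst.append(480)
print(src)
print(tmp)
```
[128, 5, 3, 480]
[128, 5, 3, 480]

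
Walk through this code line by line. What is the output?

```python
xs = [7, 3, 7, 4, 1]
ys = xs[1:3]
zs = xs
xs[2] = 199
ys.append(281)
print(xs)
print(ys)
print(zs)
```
[7, 3, 199, 4, 1]
[3, 7, 281]
[7, 3, 199, 4, 1]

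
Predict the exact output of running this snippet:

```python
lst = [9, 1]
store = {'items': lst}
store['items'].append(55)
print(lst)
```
[9, 1, 55]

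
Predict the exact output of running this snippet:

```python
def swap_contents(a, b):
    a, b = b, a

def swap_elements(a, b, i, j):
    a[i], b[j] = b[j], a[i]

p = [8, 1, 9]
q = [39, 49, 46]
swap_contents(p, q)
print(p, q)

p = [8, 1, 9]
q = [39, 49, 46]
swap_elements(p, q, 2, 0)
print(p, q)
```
[8, 1, 9] [39, 49, 46]
[8, 1, 39] [9, 49, 46]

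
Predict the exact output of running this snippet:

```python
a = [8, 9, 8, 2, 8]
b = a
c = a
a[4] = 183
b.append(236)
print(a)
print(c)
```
[8, 9, 8, 2, 183, 236]
[8, 9, 8, 2, 183, 236]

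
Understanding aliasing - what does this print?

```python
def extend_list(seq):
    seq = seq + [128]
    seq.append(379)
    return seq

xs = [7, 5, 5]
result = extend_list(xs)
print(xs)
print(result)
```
[7, 5, 5]
[7, 5, 5, 128, 379]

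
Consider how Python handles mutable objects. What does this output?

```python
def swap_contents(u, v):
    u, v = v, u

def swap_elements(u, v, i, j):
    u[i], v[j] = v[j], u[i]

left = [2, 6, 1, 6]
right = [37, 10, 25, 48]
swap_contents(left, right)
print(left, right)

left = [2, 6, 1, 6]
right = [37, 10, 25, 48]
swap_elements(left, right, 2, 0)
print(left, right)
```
[2, 6, 1, 6] [37, 10, 25, 48]
[2, 6, 37, 6] [1, 10, 25, 48]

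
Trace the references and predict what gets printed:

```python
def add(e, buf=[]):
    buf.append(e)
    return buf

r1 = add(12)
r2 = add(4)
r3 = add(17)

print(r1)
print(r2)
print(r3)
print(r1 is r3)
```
[12, 4, 17]
[12, 4, 17]
[12, 4, 17]
True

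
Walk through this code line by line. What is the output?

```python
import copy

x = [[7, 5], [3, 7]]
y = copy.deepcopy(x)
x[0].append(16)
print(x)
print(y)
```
[[7, 5, 16], [3, 7]]
[[7, 5], [3, 7]]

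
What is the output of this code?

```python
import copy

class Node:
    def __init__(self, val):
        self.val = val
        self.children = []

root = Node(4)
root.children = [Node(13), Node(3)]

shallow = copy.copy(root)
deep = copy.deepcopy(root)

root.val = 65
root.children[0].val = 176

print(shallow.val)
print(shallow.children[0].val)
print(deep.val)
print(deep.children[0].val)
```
4
176
4
13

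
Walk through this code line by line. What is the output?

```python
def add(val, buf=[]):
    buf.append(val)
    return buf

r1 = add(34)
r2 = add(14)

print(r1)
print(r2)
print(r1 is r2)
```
[34, 14]
[34, 14]
True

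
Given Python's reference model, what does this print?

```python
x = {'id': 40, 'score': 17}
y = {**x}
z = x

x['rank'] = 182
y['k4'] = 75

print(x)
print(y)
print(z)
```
{'id': 40, 'score': 17, 'rank': 182}
{'id': 40, 'score': 17, 'k4': 75}
{'id': 40, 'score': 17, 'rank': 182}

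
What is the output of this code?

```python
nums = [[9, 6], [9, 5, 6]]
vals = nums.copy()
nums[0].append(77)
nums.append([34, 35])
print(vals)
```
[[9, 6, 77], [9, 5, 6]]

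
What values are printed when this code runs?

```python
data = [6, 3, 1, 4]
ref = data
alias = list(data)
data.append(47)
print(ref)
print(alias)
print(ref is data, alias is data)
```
[6, 3, 1, 4, 47]
[6, 3, 1, 4]
True False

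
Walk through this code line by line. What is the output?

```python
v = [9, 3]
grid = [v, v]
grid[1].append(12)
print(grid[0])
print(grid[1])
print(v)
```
[9, 3, 12]
[9, 3, 12]
[9, 3, 12]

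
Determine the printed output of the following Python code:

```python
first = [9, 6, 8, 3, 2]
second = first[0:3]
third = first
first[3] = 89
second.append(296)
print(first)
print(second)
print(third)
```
[9, 6, 8, 89, 2]
[9, 6, 8, 296]
[9, 6, 8, 89, 2]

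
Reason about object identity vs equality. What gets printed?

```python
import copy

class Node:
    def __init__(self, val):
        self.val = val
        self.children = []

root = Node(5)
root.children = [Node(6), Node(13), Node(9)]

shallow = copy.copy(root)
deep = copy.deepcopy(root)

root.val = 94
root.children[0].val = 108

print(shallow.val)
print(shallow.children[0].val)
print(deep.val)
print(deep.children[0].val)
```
5
108
5
6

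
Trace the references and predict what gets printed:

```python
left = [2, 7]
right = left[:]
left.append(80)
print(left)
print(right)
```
[2, 7, 80]
[2, 7]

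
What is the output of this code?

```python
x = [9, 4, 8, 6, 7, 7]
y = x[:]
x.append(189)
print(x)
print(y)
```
[9, 4, 8, 6, 7, 7, 189]
[9, 4, 8, 6, 7, 7]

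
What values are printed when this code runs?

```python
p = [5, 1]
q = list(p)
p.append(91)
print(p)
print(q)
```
[5, 1, 91]
[5, 1]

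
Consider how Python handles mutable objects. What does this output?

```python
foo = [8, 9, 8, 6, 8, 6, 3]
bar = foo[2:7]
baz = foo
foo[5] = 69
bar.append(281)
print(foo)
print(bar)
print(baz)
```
[8, 9, 8, 6, 8, 69, 3]
[8, 6, 8, 6, 3, 281]
[8, 9, 8, 6, 8, 69, 3]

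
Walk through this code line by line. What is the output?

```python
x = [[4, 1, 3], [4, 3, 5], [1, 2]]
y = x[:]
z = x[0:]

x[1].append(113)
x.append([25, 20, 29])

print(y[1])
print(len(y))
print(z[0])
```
[4, 3, 5, 113]
3
[4, 1, 3]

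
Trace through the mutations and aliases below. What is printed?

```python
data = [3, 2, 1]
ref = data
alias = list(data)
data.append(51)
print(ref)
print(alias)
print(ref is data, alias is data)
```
[3, 2, 1, 51]
[3, 2, 1]
True False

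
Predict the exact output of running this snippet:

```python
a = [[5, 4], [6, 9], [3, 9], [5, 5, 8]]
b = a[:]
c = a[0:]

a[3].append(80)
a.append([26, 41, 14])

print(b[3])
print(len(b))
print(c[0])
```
[5, 5, 8, 80]
4
[5, 4]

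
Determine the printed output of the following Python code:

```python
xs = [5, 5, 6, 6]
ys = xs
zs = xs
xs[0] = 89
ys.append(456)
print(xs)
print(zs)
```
[89, 5, 6, 6, 456]
[89, 5, 6, 6, 456]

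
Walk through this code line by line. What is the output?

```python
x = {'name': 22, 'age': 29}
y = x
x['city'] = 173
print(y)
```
{'name': 22, 'age': 29, 'city': 173}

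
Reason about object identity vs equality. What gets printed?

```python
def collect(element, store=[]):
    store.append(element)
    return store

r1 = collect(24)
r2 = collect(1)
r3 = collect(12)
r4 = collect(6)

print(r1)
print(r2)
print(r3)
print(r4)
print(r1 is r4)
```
[24, 1, 12, 6]
[24, 1, 12, 6]
[24, 1, 12, 6]
[24, 1, 12, 6]
True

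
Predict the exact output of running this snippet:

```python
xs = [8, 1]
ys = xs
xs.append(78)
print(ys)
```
[8, 1, 78]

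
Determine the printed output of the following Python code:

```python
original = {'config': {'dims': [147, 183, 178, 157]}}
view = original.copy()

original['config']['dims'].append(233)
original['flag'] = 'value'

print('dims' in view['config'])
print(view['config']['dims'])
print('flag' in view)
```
True
[147, 183, 178, 157, 233]
False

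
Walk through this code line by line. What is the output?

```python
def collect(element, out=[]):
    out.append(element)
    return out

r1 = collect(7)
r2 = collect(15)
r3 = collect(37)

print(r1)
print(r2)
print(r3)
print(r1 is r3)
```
[7, 15, 37]
[7, 15, 37]
[7, 15, 37]
True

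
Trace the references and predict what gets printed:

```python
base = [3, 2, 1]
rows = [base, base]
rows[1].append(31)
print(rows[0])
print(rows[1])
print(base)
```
[3, 2, 1, 31]
[3, 2, 1, 31]
[3, 2, 1, 31]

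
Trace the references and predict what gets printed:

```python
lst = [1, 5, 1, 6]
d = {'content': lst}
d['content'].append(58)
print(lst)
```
[1, 5, 1, 6, 58]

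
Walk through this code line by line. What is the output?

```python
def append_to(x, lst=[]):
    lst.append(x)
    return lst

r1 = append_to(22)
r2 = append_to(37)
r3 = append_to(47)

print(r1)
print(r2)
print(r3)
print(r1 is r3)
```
[22, 37, 47]
[22, 37, 47]
[22, 37, 47]
True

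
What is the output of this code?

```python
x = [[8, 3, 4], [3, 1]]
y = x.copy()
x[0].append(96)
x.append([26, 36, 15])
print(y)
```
[[8, 3, 4, 96], [3, 1]]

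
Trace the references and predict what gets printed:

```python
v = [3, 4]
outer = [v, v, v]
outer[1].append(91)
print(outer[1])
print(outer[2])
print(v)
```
[3, 4, 91]
[3, 4, 91]
[3, 4, 91]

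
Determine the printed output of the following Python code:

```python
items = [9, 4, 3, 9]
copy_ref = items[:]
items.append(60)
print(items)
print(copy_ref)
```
[9, 4, 3, 9, 60]
[9, 4, 3, 9]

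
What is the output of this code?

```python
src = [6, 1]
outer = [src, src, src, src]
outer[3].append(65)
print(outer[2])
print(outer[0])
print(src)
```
[6, 1, 65]
[6, 1, 65]
[6, 1, 65]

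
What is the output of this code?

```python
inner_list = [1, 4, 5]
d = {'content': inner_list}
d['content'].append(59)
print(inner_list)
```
[1, 4, 5, 59]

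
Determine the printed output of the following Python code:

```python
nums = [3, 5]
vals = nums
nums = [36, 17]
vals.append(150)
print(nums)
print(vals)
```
[36, 17]
[3, 5, 150]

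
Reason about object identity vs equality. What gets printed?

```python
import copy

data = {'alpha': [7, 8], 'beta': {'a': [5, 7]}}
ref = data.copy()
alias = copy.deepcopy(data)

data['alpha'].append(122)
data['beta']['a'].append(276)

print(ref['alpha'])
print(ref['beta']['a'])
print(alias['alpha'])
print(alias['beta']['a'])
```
[7, 8, 122]
[5, 7, 276]
[7, 8]
[5, 7]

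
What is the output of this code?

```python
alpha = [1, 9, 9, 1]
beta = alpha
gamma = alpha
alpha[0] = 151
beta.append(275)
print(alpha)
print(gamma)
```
[151, 9, 9, 1, 275]
[151, 9, 9, 1, 275]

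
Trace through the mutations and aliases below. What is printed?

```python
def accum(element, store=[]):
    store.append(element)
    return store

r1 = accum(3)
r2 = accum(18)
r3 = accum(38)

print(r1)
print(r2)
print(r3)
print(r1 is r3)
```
[3, 18, 38]
[3, 18, 38]
[3, 18, 38]
True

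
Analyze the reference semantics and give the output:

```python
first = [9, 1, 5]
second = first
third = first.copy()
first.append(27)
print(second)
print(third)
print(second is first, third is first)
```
[9, 1, 5, 27]
[9, 1, 5]
True False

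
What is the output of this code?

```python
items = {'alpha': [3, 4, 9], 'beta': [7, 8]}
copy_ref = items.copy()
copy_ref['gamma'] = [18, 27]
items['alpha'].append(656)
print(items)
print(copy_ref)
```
{'alpha': [3, 4, 9, 656], 'beta': [7, 8]}
{'alpha': [3, 4, 9, 656], 'beta': [7, 8], 'gamma': [18, 27]}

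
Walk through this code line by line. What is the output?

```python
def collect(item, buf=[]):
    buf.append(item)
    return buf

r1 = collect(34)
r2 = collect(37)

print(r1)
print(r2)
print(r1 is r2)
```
[34, 37]
[34, 37]
True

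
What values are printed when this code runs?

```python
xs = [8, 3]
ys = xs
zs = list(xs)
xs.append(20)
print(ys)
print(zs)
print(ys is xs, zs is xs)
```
[8, 3, 20]
[8, 3]
True False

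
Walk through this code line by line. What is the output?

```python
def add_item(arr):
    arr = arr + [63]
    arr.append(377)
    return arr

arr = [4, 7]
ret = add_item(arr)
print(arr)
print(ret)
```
[4, 7]
[4, 7, 63, 377]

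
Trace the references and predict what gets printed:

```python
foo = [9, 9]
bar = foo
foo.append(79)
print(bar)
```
[9, 9, 79]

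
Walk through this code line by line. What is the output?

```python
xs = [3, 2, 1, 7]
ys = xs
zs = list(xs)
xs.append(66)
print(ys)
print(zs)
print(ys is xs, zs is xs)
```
[3, 2, 1, 7, 66]
[3, 2, 1, 7]
True False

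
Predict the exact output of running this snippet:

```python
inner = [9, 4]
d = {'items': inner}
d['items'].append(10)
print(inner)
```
[9, 4, 10]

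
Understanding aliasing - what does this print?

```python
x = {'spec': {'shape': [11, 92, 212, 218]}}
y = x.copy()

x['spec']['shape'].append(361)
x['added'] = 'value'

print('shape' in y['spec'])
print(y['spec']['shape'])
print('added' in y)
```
True
[11, 92, 212, 218, 361]
False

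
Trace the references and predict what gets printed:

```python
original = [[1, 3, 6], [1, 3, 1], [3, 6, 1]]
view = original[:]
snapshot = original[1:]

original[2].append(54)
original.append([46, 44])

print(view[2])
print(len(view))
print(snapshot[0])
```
[3, 6, 1, 54]
3
[1, 3, 1]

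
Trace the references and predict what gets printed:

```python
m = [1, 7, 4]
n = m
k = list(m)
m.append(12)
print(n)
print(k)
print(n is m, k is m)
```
[1, 7, 4, 12]
[1, 7, 4]
True False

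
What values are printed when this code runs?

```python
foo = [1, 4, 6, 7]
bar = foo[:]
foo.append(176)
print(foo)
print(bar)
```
[1, 4, 6, 7, 176]
[1, 4, 6, 7]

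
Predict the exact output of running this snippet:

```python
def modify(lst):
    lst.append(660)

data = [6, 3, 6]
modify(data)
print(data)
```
[6, 3, 6, 660]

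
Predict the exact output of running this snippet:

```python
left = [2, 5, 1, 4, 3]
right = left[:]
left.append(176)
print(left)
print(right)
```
[2, 5, 1, 4, 3, 176]
[2, 5, 1, 4, 3]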